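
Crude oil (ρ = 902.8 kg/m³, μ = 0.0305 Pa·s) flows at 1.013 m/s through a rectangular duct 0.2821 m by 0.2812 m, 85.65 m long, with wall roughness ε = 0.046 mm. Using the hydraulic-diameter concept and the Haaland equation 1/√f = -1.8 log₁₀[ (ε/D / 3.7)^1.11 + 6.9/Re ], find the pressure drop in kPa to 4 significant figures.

ΔP ≈ 4.583 kPa

Hydraulic diameter D_h = 4A/P = 4·(0.2821·0.2812)/(2·(0.2821+0.2812)) = 0.3173/1.127 = 0.2816 m.
Re = ρVD_h/μ = 902.8·1.013·0.2816/0.0305 = 8445.
ε/D_h = 4.6e-05/0.2816 = 0.000163; Haaland gives 1/√f = -1.8 log₁₀[1.46e-05+0.000817] = 5.544, so f = 0.03253.
ΔP = f(L/D_h)(ρV²/2) = 0.03253·85.65/0.2816·463.2 = 4583 Pa.
ΔP = 4.583 kPa.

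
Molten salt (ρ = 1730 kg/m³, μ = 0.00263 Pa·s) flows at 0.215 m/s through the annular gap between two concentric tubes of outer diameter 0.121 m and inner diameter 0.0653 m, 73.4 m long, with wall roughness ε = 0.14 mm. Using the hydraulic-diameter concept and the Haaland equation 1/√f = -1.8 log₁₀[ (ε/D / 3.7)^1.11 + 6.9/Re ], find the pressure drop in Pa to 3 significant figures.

Hydraulic diameter D_h = 4A/P = D_o - D_i = 0.121 - 0.0653 = 0.0557 m.
Re = ρVD_h/μ = 1730·0.215·0.0557/0.00263 = 7877.
ε/D_h = 0.00014/0.0557 = 0.00251; Haaland gives 1/√f = -1.8 log₁₀[0.000305+0.000876] = 5.27, so f = 0.036.
ΔP = f(L/D_h)(ρV²/2) = 0.036·73.4/0.0557·39.98 = 1897 Pa.

ΔP ≈ 1900 Pa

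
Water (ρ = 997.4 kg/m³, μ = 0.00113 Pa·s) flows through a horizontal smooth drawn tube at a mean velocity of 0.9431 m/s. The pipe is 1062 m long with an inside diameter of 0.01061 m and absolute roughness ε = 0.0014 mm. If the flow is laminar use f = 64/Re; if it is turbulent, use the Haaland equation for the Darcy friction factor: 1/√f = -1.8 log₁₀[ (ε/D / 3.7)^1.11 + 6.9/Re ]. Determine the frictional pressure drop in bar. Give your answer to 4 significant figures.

ΔP ≈ 14.25 bar

Reynolds number Re = ρVD/μ = 997.4 · 0.9431 · 0.01061 / 0.00113 = 8832.
Re > 4000 → turbulent. Relative roughness ε/D = 1.4e-06/0.01061 = 0.000132. Haaland: 1/√f = -1.8 log₁₀[(0.000132/3.7)^1.11 + 6.9/8832] = -1.8 log₁₀[1.16e-05 + 0.000781] = 5.582, so f = 0.0321.
Darcy-Weisbach: ΔP = f(L/D)(ρV²/2) = 0.0321·(1062/0.01061)·(997.4·0.9431²/2) = 0.0321·1.001e+05·443.6 = 1.425e+06 Pa.
ΔP = 1.425e+06 Pa = 14.25 bar.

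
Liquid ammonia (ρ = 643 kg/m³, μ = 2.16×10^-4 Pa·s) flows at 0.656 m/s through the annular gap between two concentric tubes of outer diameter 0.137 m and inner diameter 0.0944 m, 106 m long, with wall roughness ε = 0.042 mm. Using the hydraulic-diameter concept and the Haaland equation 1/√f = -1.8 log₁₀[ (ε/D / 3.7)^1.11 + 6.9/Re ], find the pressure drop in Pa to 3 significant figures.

ΔP ≈ 7680 Pa

Hydraulic diameter D_h = 4A/P = D_o - D_i = 0.137 - 0.0944 = 0.0426 m.
Re = ρVD_h/μ = 643·0.656·0.0426/0.000216 = 8.319e+04.
ε/D_h = 4.2e-05/0.0426 = 0.000986; Haaland gives 1/√f = -1.8 log₁₀[0.000108+8.29e-05] = 6.695, so f = 0.02231.
ΔP = f(L/D_h)(ρV²/2) = 0.02231·106/0.0426·138.4 = 7680 Pa.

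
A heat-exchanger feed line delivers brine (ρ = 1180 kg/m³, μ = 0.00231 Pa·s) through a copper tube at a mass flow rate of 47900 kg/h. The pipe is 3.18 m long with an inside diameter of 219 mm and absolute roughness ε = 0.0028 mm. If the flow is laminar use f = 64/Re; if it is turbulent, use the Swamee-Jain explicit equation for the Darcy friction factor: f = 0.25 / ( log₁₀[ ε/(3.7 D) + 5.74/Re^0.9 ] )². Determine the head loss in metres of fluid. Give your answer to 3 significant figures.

ṁ = 47900 kg/h = 47900/3600 = 13.31 kg/s.
A = πD²/4 = π(0.219)²/4 = 0.03767 m²; mean velocity V = ṁ/(ρA) = 13.31/(1180 · 0.03767) = 0.2993 m/s.
Reynolds number Re = ρVD/μ = 1180 · 0.2993 · 0.219 / 0.00231 = 3.349e+04.
Re > 4000 → turbulent. Relative roughness ε/D = 2.8e-06/0.219 = 1.28e-05. Swamee-Jain: f = 0.25/(log₁₀[1.28e-05/3.7 + 5.74/3.349e+04^0.9])² = 0.25/(log₁₀[3.46e-06 + 0.000486])² = 0.25/(-3.31)² = 0.02281.
Darcy-Weisbach: ΔP = f(L/D)(ρV²/2) = 0.02281·(3.18/0.219)·(1180·0.2993²/2) = 0.02281·14.52·52.87 = 17.51 Pa.
Head loss h_f = ΔP/(ρg) = 17.51/(1180·9.81) = 0.00151 m.

h_f ≈ 0.00151 m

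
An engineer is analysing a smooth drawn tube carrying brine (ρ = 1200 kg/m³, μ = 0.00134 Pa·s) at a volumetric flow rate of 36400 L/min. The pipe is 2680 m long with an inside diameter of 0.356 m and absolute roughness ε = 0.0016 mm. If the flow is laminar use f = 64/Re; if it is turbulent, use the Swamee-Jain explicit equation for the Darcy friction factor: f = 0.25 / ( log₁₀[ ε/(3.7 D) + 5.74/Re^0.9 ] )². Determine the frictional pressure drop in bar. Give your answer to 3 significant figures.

Q = 36400 L/min = 36400/60000 = 0.6067 m³/s.
Cross-sectional area A = πD²/4 = π(0.356)²/4 = 0.09954 m²; mean velocity V = Q/A = 0.6067/0.09954 = 6.095 m/s.
Reynolds number Re = ρVD/μ = 1200 · 6.095 · 0.356 / 0.00134 = 1.943e+06.
Re > 4000 → turbulent. Relative roughness ε/D = 1.6e-06/0.356 = 4.49e-06. Swamee-Jain: f = 0.25/(log₁₀[4.49e-06/3.7 + 5.74/1.943e+06^0.9])² = 0.25/(log₁₀[1.21e-06 + 1.26e-05])² = 0.25/(-4.861)² = 0.01058.
Darcy-Weisbach: ΔP = f(L/D)(ρV²/2) = 0.01058·(2680/0.356)·(1200·6.095²/2) = 0.01058·7528·2.229e+04 = 1.775e+06 Pa.
ΔP = 1.775e+06 Pa = 17.8 bar.

ΔP ≈ 17.8 bar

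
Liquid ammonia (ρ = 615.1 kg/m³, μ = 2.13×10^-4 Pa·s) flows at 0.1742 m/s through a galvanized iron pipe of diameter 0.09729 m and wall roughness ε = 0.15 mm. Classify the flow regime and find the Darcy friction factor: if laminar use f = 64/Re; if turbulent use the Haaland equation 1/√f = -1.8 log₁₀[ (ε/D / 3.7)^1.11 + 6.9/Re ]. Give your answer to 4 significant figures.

Re = ρVD/μ = 615.1·0.1742·0.09729/0.000213 = 4.894e+04.
Re > 4000 → turbulent. ε/D = 0.00015/0.09729 = 0.00154; Haaland: 1/√f = -1.8 log₁₀[0.000177 + 0.000141] = 6.296, so f = 0.02523.

f ≈ 0.02523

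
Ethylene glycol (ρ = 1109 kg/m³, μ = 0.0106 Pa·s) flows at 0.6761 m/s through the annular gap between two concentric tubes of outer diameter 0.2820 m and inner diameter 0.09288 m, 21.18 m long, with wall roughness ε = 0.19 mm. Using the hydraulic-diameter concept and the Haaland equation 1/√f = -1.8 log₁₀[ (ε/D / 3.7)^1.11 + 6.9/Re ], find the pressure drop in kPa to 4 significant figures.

Hydraulic diameter D_h = 4A/P = D_o - D_i = 0.282 - 0.09288 = 0.1891 m.
Re = ρVD_h/μ = 1109·0.6761·0.1891/0.0106 = 1.338e+04.
ε/D_h = 0.00019/0.1891 = 0.001; Haaland gives 1/√f = -1.8 log₁₀[0.00011+0.000516] = 5.766, so f = 0.03007.
ΔP = f(L/D_h)(ρV²/2) = 0.03007·21.18/0.1891·253.5 = 853.7 Pa.
ΔP = 0.8537 kPa.

ΔP ≈ 0.8537 kPa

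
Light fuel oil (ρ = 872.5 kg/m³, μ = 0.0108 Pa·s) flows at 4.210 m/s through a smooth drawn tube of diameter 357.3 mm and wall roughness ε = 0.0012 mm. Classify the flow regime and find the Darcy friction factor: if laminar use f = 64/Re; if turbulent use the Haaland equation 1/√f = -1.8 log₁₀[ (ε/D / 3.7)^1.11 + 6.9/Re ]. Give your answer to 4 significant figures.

f ≈ 0.01713

Re = ρVD/μ = 872.5·4.21·0.3573/0.0108 = 1.215e+05.
Re > 4000 → turbulent. ε/D = 1.2e-06/0.3573 = 3.36e-06; Haaland: 1/√f = -1.8 log₁₀[1.96e-07 + 5.68e-05] = 7.64, so f = 0.01713.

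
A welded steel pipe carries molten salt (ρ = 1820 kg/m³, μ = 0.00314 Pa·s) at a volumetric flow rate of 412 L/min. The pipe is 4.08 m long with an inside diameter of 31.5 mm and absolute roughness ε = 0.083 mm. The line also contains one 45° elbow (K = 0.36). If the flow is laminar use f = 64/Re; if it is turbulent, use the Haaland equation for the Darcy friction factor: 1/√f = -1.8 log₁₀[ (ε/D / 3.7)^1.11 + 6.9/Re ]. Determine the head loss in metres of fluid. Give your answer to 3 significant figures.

h_f ≈ 14.8 m

Q = 412 L/min = 412/60000 = 0.006867 m³/s.
Cross-sectional area A = πD²/4 = π(0.0315)²/4 = 0.0007793 m²; mean velocity V = Q/A = 0.006867/0.0007793 = 8.811 m/s.
Reynolds number Re = ρVD/μ = 1820 · 8.811 · 0.0315 / 0.00314 = 1.609e+05.
Re > 4000 → turbulent. Relative roughness ε/D = 8.3e-05/0.0315 = 0.00263. Haaland: 1/√f = -1.8 log₁₀[(0.00263/3.7)^1.11 + 6.9/1.609e+05] = -1.8 log₁₀[0.000321 + 4.29e-05] = 6.191, so f = 0.02609.
Total minor-loss coefficient ΣK = 1·0.36 = 0.36.
ΔP = [f·L/D + ΣK]·(ρV²/2) = [0.02609·4.08/0.0315 + 0.36]·(1820·8.811²/2) = [3.38 + 0.36]·7.065e+04 = 2.642e+05 Pa.
Head loss h_f = ΔP/(ρg) = 2.642e+05/(1820·9.81) = 14.8 m.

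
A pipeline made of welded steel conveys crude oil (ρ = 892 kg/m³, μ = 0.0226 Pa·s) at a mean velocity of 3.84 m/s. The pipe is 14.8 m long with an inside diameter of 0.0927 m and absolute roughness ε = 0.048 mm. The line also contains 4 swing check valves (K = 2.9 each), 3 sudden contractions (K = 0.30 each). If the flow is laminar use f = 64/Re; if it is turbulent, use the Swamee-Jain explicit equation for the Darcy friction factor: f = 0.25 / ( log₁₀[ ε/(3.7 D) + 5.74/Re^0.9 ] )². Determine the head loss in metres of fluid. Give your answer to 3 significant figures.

h_f ≈ 12.9 m

Reynolds number Re = ρVD/μ = 892 · 3.84 · 0.0927 / 0.0226 = 1.405e+04.
Re > 4000 → turbulent. Relative roughness ε/D = 4.8e-05/0.0927 = 0.000518. Swamee-Jain: f = 0.25/(log₁₀[0.000518/3.7 + 5.74/1.405e+04^0.9])² = 0.25/(log₁₀[0.00014 + 0.00106])² = 0.25/(-2.92)² = 0.02932.
Total minor-loss coefficient ΣK = 4·2.9 + 3·0.3 = 12.5.
ΔP = [f·L/D + ΣK]·(ρV²/2) = [0.02932·14.8/0.0927 + 12.5]·(892·3.84²/2) = [4.681 + 12.5]·6577 = 1.13e+05 Pa.
Head loss h_f = ΔP/(ρg) = 1.13e+05/(892·9.81) = 12.9 m.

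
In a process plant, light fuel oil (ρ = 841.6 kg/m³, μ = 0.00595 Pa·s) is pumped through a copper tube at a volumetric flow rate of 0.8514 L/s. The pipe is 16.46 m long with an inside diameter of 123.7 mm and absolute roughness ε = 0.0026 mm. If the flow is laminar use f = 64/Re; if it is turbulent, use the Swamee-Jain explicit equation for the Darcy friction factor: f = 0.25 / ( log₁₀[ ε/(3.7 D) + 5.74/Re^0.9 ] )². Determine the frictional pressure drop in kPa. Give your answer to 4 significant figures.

Q = 0.8514 L/s = 0.8514/1000 = 0.0008514 m³/s.
Cross-sectional area A = πD²/4 = π(0.1237)²/4 = 0.01202 m²; mean velocity V = Q/A = 0.0008514/0.01202 = 0.07084 m/s.
Reynolds number Re = ρVD/μ = 841.6 · 0.07084 · 0.1237 / 0.00595 = 1240.
Re < 2300 → laminar flow, so f = 64/Re = 64/1240 = 0.05163 (the turbulent correlation is not needed).
Darcy-Weisbach: ΔP = f(L/D)(ρV²/2) = 0.05163·(16.46/0.1237)·(841.6·0.07084²/2) = 0.05163·133.1·2.112 = 14.51 Pa.
ΔP = 14.51 Pa = 0.01451 kPa.

ΔP ≈ 0.01451 kPa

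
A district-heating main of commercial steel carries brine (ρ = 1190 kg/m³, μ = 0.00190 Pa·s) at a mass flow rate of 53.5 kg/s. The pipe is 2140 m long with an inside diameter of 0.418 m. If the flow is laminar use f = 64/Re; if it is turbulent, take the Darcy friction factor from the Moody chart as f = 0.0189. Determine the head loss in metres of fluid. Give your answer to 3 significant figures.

A = πD²/4 = π(0.418)²/4 = 0.1372 m²; mean velocity V = ṁ/(ρA) = 53.5/(1190 · 0.1372) = 0.3276 m/s.
Reynolds number Re = ρVD/μ = 1190 · 0.3276 · 0.418 / 0.0019 = 8.577e+04.
Re > 4000 → turbulent; use the Moody-chart value f = 0.0189.
Darcy-Weisbach: ΔP = f(L/D)(ρV²/2) = 0.0189·(2140/0.418)·(1190·0.3276²/2) = 0.0189·5120·63.86 = 6179 Pa.
Head loss h_f = ΔP/(ρg) = 6179/(1190·9.81) = 0.529 m.

h_f ≈ 0.529 m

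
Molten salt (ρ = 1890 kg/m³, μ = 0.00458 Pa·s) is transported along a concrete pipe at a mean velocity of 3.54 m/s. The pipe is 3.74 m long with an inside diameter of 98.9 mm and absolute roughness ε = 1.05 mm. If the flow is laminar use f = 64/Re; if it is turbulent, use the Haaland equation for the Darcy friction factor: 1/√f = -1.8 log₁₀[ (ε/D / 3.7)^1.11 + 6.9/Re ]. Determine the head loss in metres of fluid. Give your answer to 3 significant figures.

Reynolds number Re = ρVD/μ = 1890 · 3.54 · 0.0989 / 0.00458 = 1.445e+05.
Re > 4000 → turbulent. Relative roughness ε/D = 0.00105/0.0989 = 0.0106. Haaland: 1/√f = -1.8 log₁₀[(0.0106/3.7)^1.11 + 6.9/1.445e+05] = -1.8 log₁₀[0.00151 + 4.78e-05] = 5.055, so f = 0.03914.
Darcy-Weisbach: ΔP = f(L/D)(ρV²/2) = 0.03914·(3.74/0.0989)·(1890·3.54²/2) = 0.03914·37.82·1.184e+04 = 1.753e+04 Pa.
Head loss h_f = ΔP/(ρg) = 1.753e+04/(1890·9.81) = 0.945 m.

h_f ≈ 0.945 m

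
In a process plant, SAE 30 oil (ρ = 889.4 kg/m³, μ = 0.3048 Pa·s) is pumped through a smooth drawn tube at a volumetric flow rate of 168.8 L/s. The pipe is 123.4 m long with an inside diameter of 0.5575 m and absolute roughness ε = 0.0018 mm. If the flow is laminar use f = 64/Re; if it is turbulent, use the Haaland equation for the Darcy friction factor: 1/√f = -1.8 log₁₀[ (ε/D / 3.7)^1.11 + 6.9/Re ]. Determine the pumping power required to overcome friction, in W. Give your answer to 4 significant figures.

P ≈ 452.0 W

Q = 168.8 L/s = 168.8/1000 = 0.1688 m³/s.
Cross-sectional area A = πD²/4 = π(0.5575)²/4 = 0.2441 m²; mean velocity V = Q/A = 0.1688/0.2441 = 0.6915 m/s.
Reynolds number Re = ρVD/μ = 889.4 · 0.6915 · 0.5575 / 0.305 = 1125.
Re < 2300 → laminar flow, so f = 64/Re = 64/1125 = 0.05689 (the turbulent correlation is not needed).
Darcy-Weisbach: ΔP = f(L/D)(ρV²/2) = 0.05689·(123.4/0.5575)·(889.4·0.6915²/2) = 0.05689·221.3·212.6 = 2678 Pa.
Pumping power P = QΔP = 0.1688·2678 = 452.02 W = 452.0 W.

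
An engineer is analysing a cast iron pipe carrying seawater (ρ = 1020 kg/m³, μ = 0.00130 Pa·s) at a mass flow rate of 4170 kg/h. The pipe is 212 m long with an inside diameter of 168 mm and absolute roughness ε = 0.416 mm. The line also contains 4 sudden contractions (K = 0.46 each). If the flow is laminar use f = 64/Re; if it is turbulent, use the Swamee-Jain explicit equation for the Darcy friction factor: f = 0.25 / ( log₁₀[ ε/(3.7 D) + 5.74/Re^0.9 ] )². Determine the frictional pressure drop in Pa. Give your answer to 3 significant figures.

ṁ = 4170 kg/h = 4170/3600 = 1.158 kg/s.
A = πD²/4 = π(0.168)²/4 = 0.02217 m²; mean velocity V = ṁ/(ρA) = 1.158/(1020 · 0.02217) = 0.05123 m/s.
Reynolds number Re = ρVD/μ = 1020 · 0.05123 · 0.168 / 0.0013 = 6753.
Re > 4000 → turbulent. Relative roughness ε/D = 0.000416/0.168 = 0.00248. Swamee-Jain: f = 0.25/(log₁₀[0.00248/3.7 + 5.74/6753^0.9])² = 0.25/(log₁₀[0.000669 + 0.00205])² = 0.25/(-2.565)² = 0.038.
Total minor-loss coefficient ΣK = 4·0.46 = 1.84.
ΔP = [f·L/D + ΣK]·(ρV²/2) = [0.038·212/0.168 + 1.84]·(1020·0.05123²/2) = [47.95 + 1.84]·1.339 = 66.64 Pa.

ΔP ≈ 66.6 Pa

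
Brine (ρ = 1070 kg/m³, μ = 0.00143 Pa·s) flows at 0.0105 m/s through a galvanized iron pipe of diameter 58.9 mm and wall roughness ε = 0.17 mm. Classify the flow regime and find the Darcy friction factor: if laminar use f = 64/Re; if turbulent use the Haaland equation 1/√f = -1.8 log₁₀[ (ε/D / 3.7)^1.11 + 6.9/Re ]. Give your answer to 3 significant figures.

f ≈ 0.138

Re = ρVD/μ = 1070·0.0105·0.0589/0.00143 = 462.8.
Re < 2300 → laminar, so f = 64/Re = 0.1383 (roughness is irrelevant in laminar flow).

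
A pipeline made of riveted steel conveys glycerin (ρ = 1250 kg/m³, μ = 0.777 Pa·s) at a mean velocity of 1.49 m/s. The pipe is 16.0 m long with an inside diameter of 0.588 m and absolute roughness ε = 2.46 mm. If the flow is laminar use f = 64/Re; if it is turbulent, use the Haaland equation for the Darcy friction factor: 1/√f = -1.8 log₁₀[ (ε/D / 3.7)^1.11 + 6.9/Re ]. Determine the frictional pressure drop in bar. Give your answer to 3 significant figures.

Reynolds number Re = ρVD/μ = 1250 · 1.49 · 0.588 / 0.777 = 1409.
Re < 2300 → laminar flow, so f = 64/Re = 64/1409 = 0.04541 (the turbulent correlation is not needed).
Darcy-Weisbach: ΔP = f(L/D)(ρV²/2) = 0.04541·(16/0.588)·(1250·1.49²/2) = 0.04541·27.21·1388 = 1714 Pa.
ΔP = 1714 Pa = 0.0171 bar.

ΔP ≈ 0.0171 bar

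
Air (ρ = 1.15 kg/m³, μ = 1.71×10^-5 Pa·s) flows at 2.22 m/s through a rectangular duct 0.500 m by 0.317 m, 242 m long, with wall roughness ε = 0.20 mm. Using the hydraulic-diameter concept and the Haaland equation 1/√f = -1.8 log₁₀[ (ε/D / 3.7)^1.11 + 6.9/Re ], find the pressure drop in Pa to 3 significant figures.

ΔP ≈ 38.5 Pa

Hydraulic diameter D_h = 4A/P = 4·(0.5·0.317)/(2·(0.5+0.317)) = 0.634/1.634 = 0.388 m.
Re = ρVD_h/μ = 1.15·2.22·0.388/1.71e-05 = 5.793e+04.
ε/D_h = 0.0002/0.388 = 0.000515; Haaland gives 1/√f = -1.8 log₁₀[5.25e-05+0.000119] = 6.778, so f = 0.02177.
ΔP = f(L/D_h)(ρV²/2) = 0.02177·242/0.388·2.834 = 38.47 Pa.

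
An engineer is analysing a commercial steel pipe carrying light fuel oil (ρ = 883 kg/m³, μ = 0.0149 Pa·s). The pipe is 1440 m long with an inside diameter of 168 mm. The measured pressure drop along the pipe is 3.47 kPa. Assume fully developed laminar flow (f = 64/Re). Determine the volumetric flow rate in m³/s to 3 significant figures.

Q ≈ 0.00316 m³/s

For laminar flow, f = 64/Re with Re = ρVD/μ, so Darcy-Weisbach reduces to ΔP = 32μLV/D². Solving for V: V = ΔP·D²/(32μL) = 3470·(0.168)²/(32·0.0149·1440) = 0.1426 m/s.
Check: Re = ρVD/μ = 883·0.1426·0.168/0.0149 = 1420 < 2300, so the laminar assumption holds.
Q = V·A = 0.1426·(π/4·0.168²) = 0.003162 m³/s = 0.00316 m³/s.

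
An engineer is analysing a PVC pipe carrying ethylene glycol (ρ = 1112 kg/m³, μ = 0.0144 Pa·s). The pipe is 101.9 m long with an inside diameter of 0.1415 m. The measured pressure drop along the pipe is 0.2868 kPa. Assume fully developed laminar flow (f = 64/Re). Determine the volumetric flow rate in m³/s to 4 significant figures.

For laminar flow, f = 64/Re with Re = ρVD/μ, so Darcy-Weisbach reduces to ΔP = 32μLV/D². Solving for V: V = ΔP·D²/(32μL) = 286.8·(0.1415)²/(32·0.0144·101.9) = 0.1223 m/s.
Check: Re = ρVD/μ = 1112·0.1223·0.1415/0.0144 = 1336 < 2300, so the laminar assumption holds.
Q = V·A = 0.1223·(π/4·0.1415²) = 0.001923 m³/s = 0.001923 m³/s.

Q ≈ 0.001923 m³/s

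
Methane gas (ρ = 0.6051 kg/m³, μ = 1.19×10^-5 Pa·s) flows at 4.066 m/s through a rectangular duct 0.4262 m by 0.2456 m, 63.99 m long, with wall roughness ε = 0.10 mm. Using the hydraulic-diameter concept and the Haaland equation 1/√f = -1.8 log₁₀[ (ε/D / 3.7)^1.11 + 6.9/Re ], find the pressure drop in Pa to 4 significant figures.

ΔP ≈ 21.28 Pa

Hydraulic diameter D_h = 4A/P = 4·(0.4262·0.2456)/(2·(0.4262+0.2456)) = 0.4187/1.344 = 0.3116 m.
Re = ρVD_h/μ = 0.6051·4.066·0.3116/1.19e-05 = 6.443e+04.
ε/D_h = 0.0001/0.3116 = 0.000321; Haaland gives 1/√f = -1.8 log₁₀[3.1e-05+0.000107] = 6.948, so f = 0.02072.
ΔP = f(L/D_h)(ρV²/2) = 0.02072·63.99/0.3116·5.002 = 21.28 Pa.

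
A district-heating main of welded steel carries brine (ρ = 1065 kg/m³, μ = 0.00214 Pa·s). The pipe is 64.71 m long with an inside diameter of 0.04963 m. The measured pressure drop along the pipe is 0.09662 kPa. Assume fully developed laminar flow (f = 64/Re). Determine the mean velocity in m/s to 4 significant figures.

For laminar flow, f = 64/Re with Re = ρVD/μ, so Darcy-Weisbach reduces to ΔP = 32μLV/D². Solving for V: V = ΔP·D²/(32μL) = 96.62·(0.04963)²/(32·0.00214·64.71) = 0.05371 m/s.
Check: Re = ρVD/μ = 1065·0.05371·0.04963/0.00214 = 1326 < 2300, so the laminar assumption holds.

V ≈ 0.05371 m/s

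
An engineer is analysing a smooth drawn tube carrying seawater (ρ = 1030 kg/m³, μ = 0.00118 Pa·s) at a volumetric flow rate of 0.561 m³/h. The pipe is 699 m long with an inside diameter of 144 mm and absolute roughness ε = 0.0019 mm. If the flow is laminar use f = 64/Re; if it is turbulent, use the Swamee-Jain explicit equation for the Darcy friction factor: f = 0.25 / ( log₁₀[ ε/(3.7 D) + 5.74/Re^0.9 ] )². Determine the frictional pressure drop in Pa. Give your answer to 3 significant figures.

ΔP ≈ 12.2 Pa

Q = 0.561 m³/h = 0.561/3600 = 0.0001558 m³/s.
Cross-sectional area A = πD²/4 = π(0.144)²/4 = 0.01629 m²; mean velocity V = Q/A = 0.0001558/0.01629 = 0.009569 m/s.
Reynolds number Re = ρVD/μ = 1030 · 0.009569 · 0.144 / 0.00118 = 1203.
Re < 2300 → laminar flow, so f = 64/Re = 64/1203 = 0.05321 (the turbulent correlation is not needed).
Darcy-Weisbach: ΔP = f(L/D)(ρV²/2) = 0.05321·(699/0.144)·(1030·0.009569²/2) = 0.05321·4854·0.04715 = 12.18 Pa.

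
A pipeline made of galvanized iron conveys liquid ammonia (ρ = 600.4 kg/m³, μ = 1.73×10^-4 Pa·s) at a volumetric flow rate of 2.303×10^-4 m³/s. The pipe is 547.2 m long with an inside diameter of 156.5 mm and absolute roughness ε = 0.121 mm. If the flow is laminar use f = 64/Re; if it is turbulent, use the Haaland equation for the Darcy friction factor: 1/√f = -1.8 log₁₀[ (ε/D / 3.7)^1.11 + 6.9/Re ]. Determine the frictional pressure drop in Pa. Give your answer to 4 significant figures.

ΔP ≈ 5.366 Pa

Cross-sectional area A = πD²/4 = π(0.1565)²/4 = 0.01924 m²; mean velocity V = Q/A = 0.0002303/0.01924 = 0.01197 m/s.
Reynolds number Re = ρVD/μ = 600.4 · 0.01197 · 0.1565 / 0.000173 = 6503.
Re > 4000 → turbulent. Relative roughness ε/D = 0.000121/0.1565 = 0.000773. Haaland: 1/√f = -1.8 log₁₀[(0.000773/3.7)^1.11 + 6.9/6503] = -1.8 log₁₀[8.23e-05 + 0.00106] = 5.295, so f = 0.03566.
Darcy-Weisbach: ΔP = f(L/D)(ρV²/2) = 0.03566·(547.2/0.1565)·(600.4·0.01197²/2) = 0.03566·3496·0.04303 = 5.366 Pa.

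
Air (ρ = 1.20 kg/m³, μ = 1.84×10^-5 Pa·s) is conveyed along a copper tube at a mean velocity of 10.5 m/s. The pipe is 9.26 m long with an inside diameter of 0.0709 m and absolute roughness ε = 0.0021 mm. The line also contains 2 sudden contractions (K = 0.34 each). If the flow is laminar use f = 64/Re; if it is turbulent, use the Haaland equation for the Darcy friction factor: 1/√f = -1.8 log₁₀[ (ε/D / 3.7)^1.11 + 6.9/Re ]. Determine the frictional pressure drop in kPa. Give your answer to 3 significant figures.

Reynolds number Re = ρVD/μ = 1.2 · 10.5 · 0.0709 / 1.84e-05 = 4.855e+04.
Re > 4000 → turbulent. Relative roughness ε/D = 2.1e-06/0.0709 = 2.96e-05. Haaland: 1/√f = -1.8 log₁₀[(2.96e-05/3.7)^1.11 + 6.9/4.855e+04] = -1.8 log₁₀[2.2e-06 + 0.000142] = 6.913, so f = 0.02092.
Total minor-loss coefficient ΣK = 2·0.34 = 0.68.
ΔP = [f·L/D + ΣK]·(ρV²/2) = [0.02092·9.26/0.0709 + 0.68]·(1.2·10.5²/2) = [2.733 + 0.68]·66.15 = 225.8 Pa.
ΔP = 225.8 Pa = 0.226 kPa.

ΔP ≈ 0.226 kPa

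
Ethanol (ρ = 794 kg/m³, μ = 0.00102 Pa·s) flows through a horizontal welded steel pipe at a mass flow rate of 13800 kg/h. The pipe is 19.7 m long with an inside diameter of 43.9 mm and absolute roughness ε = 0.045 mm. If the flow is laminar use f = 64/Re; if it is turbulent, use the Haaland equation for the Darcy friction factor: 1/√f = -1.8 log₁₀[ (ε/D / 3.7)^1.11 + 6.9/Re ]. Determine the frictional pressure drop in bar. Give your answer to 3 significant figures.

ṁ = 13800 kg/h = 13800/3600 = 3.833 kg/s.
A = πD²/4 = π(0.0439)²/4 = 0.001514 m²; mean velocity V = ṁ/(ρA) = 3.833/(794 · 0.001514) = 3.19 m/s.
Reynolds number Re = ρVD/μ = 794 · 3.19 · 0.0439 / 0.00102 = 1.09e+05.
Re > 4000 → turbulent. Relative roughness ε/D = 4.5e-05/0.0439 = 0.00103. Haaland: 1/√f = -1.8 log₁₀[(0.00103/3.7)^1.11 + 6.9/1.09e+05] = -1.8 log₁₀[0.000113 + 6.33e-05] = 6.759, so f = 0.02189.
Darcy-Weisbach: ΔP = f(L/D)(ρV²/2) = 0.02189·(19.7/0.0439)·(794·3.19²/2) = 0.02189·448.7·4039 = 3.968e+04 Pa.
ΔP = 3.968e+04 Pa = 0.397 bar.

ΔP ≈ 0.397 bar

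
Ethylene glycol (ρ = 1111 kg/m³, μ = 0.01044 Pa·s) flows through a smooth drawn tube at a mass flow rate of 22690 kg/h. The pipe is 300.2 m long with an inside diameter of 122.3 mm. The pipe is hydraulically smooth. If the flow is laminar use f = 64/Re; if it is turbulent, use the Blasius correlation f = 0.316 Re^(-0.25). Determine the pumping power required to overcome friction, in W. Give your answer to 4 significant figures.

P ≈ 64.02 W

ṁ = 22690 kg/h = 22690/3600 = 6.303 kg/s.
A = πD²/4 = π(0.1223)²/4 = 0.01175 m²; mean velocity V = ṁ/(ρA) = 6.303/(1111 · 0.01175) = 0.4829 m/s.
Reynolds number Re = ρVD/μ = 1111 · 0.4829 · 0.1223 / 0.0104 = 6285.
Re > 4000 → turbulent. Smooth-pipe (Blasius): f = 0.316 Re^(-0.25) = 0.316/(6285)^0.25 = 0.03549.
Darcy-Weisbach: ΔP = f(L/D)(ρV²/2) = 0.03549·(300.2/0.1223)·(1111·0.4829²/2) = 0.03549·2455·129.5 = 1.129e+04 Pa.
Q = ṁ/ρ = 6.303/1111 = 0.005673 m³/s.
Pumping power P = QΔP = 0.005673·1.129e+04 = 64.024 W = 64.02 W.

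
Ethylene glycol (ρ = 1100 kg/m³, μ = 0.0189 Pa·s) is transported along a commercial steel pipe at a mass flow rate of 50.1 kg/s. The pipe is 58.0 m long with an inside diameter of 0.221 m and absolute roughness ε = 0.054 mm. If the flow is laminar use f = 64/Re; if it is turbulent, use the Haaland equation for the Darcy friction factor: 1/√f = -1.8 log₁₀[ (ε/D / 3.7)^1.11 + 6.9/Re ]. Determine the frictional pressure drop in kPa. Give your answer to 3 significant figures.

ΔP ≈ 5.69 kPa

A = πD²/4 = π(0.221)²/4 = 0.03836 m²; mean velocity V = ṁ/(ρA) = 50.1/(1100 · 0.03836) = 1.187 m/s.
Reynolds number Re = ρVD/μ = 1100 · 1.187 · 0.221 / 0.0189 = 1.527e+04.
Re > 4000 → turbulent. Relative roughness ε/D = 5.4e-05/0.221 = 0.000244. Haaland: 1/√f = -1.8 log₁₀[(0.000244/3.7)^1.11 + 6.9/1.527e+04] = -1.8 log₁₀[2.29e-05 + 0.000452] = 5.982, so f = 0.02794.
Darcy-Weisbach: ΔP = f(L/D)(ρV²/2) = 0.02794·(58/0.221)·(1100·1.187²/2) = 0.02794·262.4·775.4 = 5686 Pa.
ΔP = 5686 Pa = 5.69 kPa.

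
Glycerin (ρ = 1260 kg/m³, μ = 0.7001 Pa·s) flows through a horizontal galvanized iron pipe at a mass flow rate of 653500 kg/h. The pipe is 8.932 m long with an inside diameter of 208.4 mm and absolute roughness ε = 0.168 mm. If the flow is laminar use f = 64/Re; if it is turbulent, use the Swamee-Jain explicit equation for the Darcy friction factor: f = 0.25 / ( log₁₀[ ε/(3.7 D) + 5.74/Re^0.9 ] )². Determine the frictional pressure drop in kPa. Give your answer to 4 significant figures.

ṁ = 653500 kg/h = 653500/3600 = 181.5 kg/s.
A = πD²/4 = π(0.2084)²/4 = 0.03411 m²; mean velocity V = ṁ/(ρA) = 181.5/(1260 · 0.03411) = 4.224 m/s.
Reynolds number Re = ρVD/μ = 1260 · 4.224 · 0.2084 / 0.7 = 1584.
Re < 2300 → laminar flow, so f = 64/Re = 64/1584 = 0.0404 (the turbulent correlation is not needed).
Darcy-Weisbach: ΔP = f(L/D)(ρV²/2) = 0.0404·(8.932/0.2084)·(1260·4.224²/2) = 0.0404·42.86·1.124e+04 = 1.946e+04 Pa.
ΔP = 1.946e+04 Pa = 19.46 kPa.

ΔP ≈ 19.46 kPa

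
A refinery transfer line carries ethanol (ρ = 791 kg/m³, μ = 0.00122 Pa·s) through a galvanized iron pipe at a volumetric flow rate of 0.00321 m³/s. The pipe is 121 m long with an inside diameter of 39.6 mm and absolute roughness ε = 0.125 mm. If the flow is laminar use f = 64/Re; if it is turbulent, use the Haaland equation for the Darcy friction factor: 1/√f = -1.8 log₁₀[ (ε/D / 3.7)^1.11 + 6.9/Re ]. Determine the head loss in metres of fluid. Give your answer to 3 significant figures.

Cross-sectional area A = πD²/4 = π(0.0396)²/4 = 0.001232 m²; mean velocity V = Q/A = 0.00321/0.001232 = 2.606 m/s.
Reynolds number Re = ρVD/μ = 791 · 2.606 · 0.0396 / 0.00122 = 6.692e+04.
Re > 4000 → turbulent. Relative roughness ε/D = 0.000125/0.0396 = 0.00316. Haaland: 1/√f = -1.8 log₁₀[(0.00316/3.7)^1.11 + 6.9/6.692e+04] = -1.8 log₁₀[0.000392 + 0.000103] = 5.949, so f = 0.02825.
Darcy-Weisbach: ΔP = f(L/D)(ρV²/2) = 0.02825·(121/0.0396)·(791·2.606²/2) = 0.02825·3056·2687 = 2.319e+05 Pa.
Head loss h_f = ΔP/(ρg) = 2.319e+05/(791·9.81) = 29.9 m.

h_f ≈ 29.9 m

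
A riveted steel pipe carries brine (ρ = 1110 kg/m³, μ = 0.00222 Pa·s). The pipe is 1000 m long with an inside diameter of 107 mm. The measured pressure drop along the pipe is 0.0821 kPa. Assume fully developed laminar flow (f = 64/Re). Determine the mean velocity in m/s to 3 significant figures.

For laminar flow, f = 64/Re with Re = ρVD/μ, so Darcy-Weisbach reduces to ΔP = 32μLV/D². Solving for V: V = ΔP·D²/(32μL) = 82.1·(0.107)²/(32·0.00222·1000) = 0.01323 m/s.
Check: Re = ρVD/μ = 1110·0.01323·0.107/0.00222 = 707.9 < 2300, so the laminar assumption holds.

V ≈ 0.0132 m/s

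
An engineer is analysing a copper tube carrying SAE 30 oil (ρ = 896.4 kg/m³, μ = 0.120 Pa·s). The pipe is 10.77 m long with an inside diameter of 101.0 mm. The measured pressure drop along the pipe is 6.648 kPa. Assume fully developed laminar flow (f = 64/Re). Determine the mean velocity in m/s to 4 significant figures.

For laminar flow, f = 64/Re with Re = ρVD/μ, so Darcy-Weisbach reduces to ΔP = 32μLV/D². Solving for V: V = ΔP·D²/(32μL) = 6648·(0.101)²/(32·0.12·10.77) = 1.64 m/s.
Check: Re = ρVD/μ = 896.4·1.64·0.101/0.12 = 1237 < 2300, so the laminar assumption holds.

V ≈ 1.640 m/s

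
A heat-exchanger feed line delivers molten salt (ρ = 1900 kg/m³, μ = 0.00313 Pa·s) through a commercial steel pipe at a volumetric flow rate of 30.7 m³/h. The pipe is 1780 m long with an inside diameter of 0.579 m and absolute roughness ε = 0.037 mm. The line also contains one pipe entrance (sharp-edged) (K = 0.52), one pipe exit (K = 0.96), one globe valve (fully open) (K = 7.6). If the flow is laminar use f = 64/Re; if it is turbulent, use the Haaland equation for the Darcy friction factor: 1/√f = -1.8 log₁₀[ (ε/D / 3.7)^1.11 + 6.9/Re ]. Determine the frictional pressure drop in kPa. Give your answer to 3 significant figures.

Q = 30.7 m³/h = 30.7/3600 = 0.008528 m³/s.
Cross-sectional area A = πD²/4 = π(0.579)²/4 = 0.2633 m²; mean velocity V = Q/A = 0.008528/0.2633 = 0.03239 m/s.
Reynolds number Re = ρVD/μ = 1900 · 0.03239 · 0.579 / 0.00313 = 1.138e+04.
Re > 4000 → turbulent. Relative roughness ε/D = 3.7e-05/0.579 = 6.39e-05. Haaland: 1/√f = -1.8 log₁₀[(6.39e-05/3.7)^1.11 + 6.9/1.138e+04] = -1.8 log₁₀[5.17e-06 + 0.000606] = 5.785, so f = 0.02988.
Total minor-loss coefficient ΣK = 1·0.52 + 1·0.96 + 1·7.6 = 9.08.
ΔP = [f·L/D + ΣK]·(ρV²/2) = [0.02988·1780/0.579 + 9.08]·(1900·0.03239²/2) = [91.87 + 9.08]·0.9966 = 100.6 Pa.
ΔP = 100.6 Pa = 0.101 kPa.

ΔP ≈ 0.101 kPa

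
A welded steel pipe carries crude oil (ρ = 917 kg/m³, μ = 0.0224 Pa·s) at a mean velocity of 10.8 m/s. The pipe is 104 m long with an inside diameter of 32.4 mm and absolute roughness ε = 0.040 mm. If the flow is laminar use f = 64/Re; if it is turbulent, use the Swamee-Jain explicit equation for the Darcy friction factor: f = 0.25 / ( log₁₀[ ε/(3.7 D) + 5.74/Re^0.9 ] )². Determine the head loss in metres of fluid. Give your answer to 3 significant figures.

Reynolds number Re = ρVD/μ = 917 · 10.8 · 0.0324 / 0.0224 = 1.432e+04.
Re > 4000 → turbulent. Relative roughness ε/D = 4e-05/0.0324 = 0.00123. Swamee-Jain: f = 0.25/(log₁₀[0.00123/3.7 + 5.74/1.432e+04^0.9])² = 0.25/(log₁₀[0.000334 + 0.00104])² = 0.25/(-2.861)² = 0.03054.
Darcy-Weisbach: ΔP = f(L/D)(ρV²/2) = 0.03054·(104/0.0324)·(917·10.8²/2) = 0.03054·3210·5.348e+04 = 5.243e+06 Pa.
Head loss h_f = ΔP/(ρg) = 5.243e+06/(917·9.81) = 583 m.

h_f ≈ 583 m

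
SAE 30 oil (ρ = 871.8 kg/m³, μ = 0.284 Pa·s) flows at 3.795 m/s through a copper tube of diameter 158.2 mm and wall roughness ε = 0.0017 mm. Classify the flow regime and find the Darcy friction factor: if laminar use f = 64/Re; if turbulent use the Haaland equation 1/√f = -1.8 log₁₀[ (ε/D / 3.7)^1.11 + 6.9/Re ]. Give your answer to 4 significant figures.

f ≈ 0.03473

Re = ρVD/μ = 871.8·3.795·0.1582/0.284 = 1843.
Re < 2300 → laminar, so f = 64/Re = 0.03473 (roughness is irrelevant in laminar flow).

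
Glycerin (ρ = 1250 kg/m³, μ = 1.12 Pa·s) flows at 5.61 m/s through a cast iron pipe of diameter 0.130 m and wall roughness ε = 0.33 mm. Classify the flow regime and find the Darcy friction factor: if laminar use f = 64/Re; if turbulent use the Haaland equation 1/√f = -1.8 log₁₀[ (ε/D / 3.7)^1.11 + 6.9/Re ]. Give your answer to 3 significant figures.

Re = ρVD/μ = 1250·5.61·0.13/1.12 = 814.
Re < 2300 → laminar, so f = 64/Re = 0.07863 (roughness is irrelevant in laminar flow).

f ≈ 0.0786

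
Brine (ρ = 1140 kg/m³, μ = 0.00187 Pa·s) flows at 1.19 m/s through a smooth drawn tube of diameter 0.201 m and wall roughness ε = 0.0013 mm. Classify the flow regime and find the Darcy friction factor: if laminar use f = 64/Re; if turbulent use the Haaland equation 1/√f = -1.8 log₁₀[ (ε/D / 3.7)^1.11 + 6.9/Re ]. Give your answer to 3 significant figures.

Re = ρVD/μ = 1140·1.19·0.201/0.00187 = 1.458e+05.
Re > 4000 → turbulent. ε/D = 1.3e-06/0.201 = 6.47e-06; Haaland: 1/√f = -1.8 log₁₀[4.07e-07 + 4.73e-05] = 7.778, so f = 0.01653.

f ≈ 0.0165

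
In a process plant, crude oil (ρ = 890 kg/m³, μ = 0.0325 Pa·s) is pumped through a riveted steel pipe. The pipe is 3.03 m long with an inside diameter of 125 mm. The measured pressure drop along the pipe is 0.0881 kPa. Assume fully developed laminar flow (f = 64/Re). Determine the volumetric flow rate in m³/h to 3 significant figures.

For laminar flow, f = 64/Re with Re = ρVD/μ, so Darcy-Weisbach reduces to ΔP = 32μLV/D². Solving for V: V = ΔP·D²/(32μL) = 88.1·(0.125)²/(32·0.0325·3.03) = 0.4368 m/s.
Check: Re = ρVD/μ = 890·0.4368·0.125/0.0325 = 1495 < 2300, so the laminar assumption holds.
Q = V·A = 0.4368·(π/4·0.125²) = 0.005361 m³/s = 19.3 m³/h.

Q ≈ 19.3 m³/h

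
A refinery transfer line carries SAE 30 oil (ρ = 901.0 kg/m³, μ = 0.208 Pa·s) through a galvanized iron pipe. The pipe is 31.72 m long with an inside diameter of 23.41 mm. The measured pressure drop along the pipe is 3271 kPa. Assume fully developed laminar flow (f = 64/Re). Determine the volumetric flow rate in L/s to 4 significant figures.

Q ≈ 3.655 L/s

For laminar flow, f = 64/Re with Re = ρVD/μ, so Darcy-Weisbach reduces to ΔP = 32μLV/D². Solving for V: V = ΔP·D²/(32μL) = 3.271e+06·(0.02341)²/(32·0.208·31.72) = 8.491 m/s.
Check: Re = ρVD/μ = 901·8.491·0.02341/0.208 = 861 < 2300, so the laminar assumption holds.
Q = V·A = 8.491·(π/4·0.02341²) = 0.003655 m³/s = 3.655 L/s.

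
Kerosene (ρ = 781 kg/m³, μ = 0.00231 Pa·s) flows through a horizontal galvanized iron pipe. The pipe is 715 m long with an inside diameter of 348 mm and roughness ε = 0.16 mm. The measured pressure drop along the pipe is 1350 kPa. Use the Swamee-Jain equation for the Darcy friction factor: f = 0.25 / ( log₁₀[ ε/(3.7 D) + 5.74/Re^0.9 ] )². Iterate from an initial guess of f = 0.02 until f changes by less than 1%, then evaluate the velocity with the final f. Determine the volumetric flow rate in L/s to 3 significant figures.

Q ≈ 948 L/s

Rearranging Darcy-Weisbach: V = √(2·ΔP·D/(f·L·ρ)). With ε/D = 0.00016/0.348 = 0.00046, iterate starting from f = 0.02:
  f = 0.02 → V = √(2·1.35e+06·0.348/(0.02·715·781)) = 9.172 m/s; Re = ρVD/μ = 1.079e+06; f → 0.01698
  f = 0.01698 → V = 9.954 m/s; Re = 1.171e+06; f → 0.01694
Converged (Δf/f < 1%). With the final f = 0.01694: V = √(2·1.35e+06·0.348/(0.01694·715·781)) = 9.966 m/s.
Q = V·A = 9.966·(π/4·0.348²) = 0.9479 m³/s = 948 L/s.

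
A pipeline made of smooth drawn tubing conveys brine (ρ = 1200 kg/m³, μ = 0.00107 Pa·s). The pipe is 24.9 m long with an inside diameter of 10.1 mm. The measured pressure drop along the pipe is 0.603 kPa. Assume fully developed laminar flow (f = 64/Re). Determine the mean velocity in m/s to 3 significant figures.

V ≈ 0.0721 m/s

For laminar flow, f = 64/Re with Re = ρVD/μ, so Darcy-Weisbach reduces to ΔP = 32μLV/D². Solving for V: V = ΔP·D²/(32μL) = 603·(0.0101)²/(32·0.00107·24.9) = 0.07215 m/s.
Check: Re = ρVD/μ = 1200·0.07215·0.0101/0.00107 = 817.2 < 2300, so the laminar assumption holds.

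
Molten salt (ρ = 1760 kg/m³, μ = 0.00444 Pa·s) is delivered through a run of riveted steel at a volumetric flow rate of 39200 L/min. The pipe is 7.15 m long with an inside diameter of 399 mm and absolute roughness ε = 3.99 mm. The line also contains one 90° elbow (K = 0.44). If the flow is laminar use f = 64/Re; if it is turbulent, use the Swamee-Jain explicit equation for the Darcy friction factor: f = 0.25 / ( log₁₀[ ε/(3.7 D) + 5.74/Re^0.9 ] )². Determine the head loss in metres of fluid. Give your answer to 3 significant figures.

Q = 39200 L/min = 39200/60000 = 0.6533 m³/s.
Cross-sectional area A = πD²/4 = π(0.399)²/4 = 0.125 m²; mean velocity V = Q/A = 0.6533/0.125 = 5.225 m/s.
Reynolds number Re = ρVD/μ = 1760 · 5.225 · 0.399 / 0.00444 = 8.264e+05.
Re > 4000 → turbulent. Relative roughness ε/D = 0.00399/0.399 = 0.01. Swamee-Jain: f = 0.25/(log₁₀[0.01/3.7 + 5.74/8.264e+05^0.9])² = 0.25/(log₁₀[0.0027 + 2.71e-05])² = 0.25/(-2.564)² = 0.03803.
Total minor-loss coefficient ΣK = 1·0.44 = 0.44.
ΔP = [f·L/D + ΣK]·(ρV²/2) = [0.03803·7.15/0.399 + 0.44]·(1760·5.225²/2) = [0.6815 + 0.44]·2.403e+04 = 2.695e+04 Pa.
Head loss h_f = ΔP/(ρg) = 2.695e+04/(1760·9.81) = 1.56 m.

h_f ≈ 1.56 m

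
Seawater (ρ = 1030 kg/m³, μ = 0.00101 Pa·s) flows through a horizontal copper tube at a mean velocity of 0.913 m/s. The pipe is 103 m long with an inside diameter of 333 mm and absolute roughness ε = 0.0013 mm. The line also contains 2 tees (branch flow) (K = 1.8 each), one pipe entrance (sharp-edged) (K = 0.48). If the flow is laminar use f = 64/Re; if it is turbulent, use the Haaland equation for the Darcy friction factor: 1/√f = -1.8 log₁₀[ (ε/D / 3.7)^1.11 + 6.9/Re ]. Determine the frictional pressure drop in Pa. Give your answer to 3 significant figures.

ΔP ≈ 3650 Pa

Reynolds number Re = ρVD/μ = 1030 · 0.913 · 0.333 / 0.00101 = 3.1e+05.
Re > 4000 → turbulent. Relative roughness ε/D = 1.3e-06/0.333 = 3.9e-06. Haaland: 1/√f = -1.8 log₁₀[(3.9e-06/3.7)^1.11 + 6.9/3.1e+05] = -1.8 log₁₀[2.32e-07 + 2.23e-05] = 8.367, so f = 0.01429.
Total minor-loss coefficient ΣK = 2·1.8 + 1·0.48 = 4.08.
ΔP = [f·L/D + ΣK]·(ρV²/2) = [0.01429·103/0.333 + 4.08]·(1030·0.913²/2) = [4.419 + 4.08]·429.3 = 3648 Pa.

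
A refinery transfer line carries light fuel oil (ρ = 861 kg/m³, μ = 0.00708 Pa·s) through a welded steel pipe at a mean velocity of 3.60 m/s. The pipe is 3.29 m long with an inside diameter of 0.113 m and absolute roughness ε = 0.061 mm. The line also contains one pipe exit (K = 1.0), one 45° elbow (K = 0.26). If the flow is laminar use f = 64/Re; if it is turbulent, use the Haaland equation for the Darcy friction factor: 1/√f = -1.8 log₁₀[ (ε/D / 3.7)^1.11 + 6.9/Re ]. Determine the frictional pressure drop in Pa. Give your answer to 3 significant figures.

Reynolds number Re = ρVD/μ = 861 · 3.6 · 0.113 / 0.00708 = 4.947e+04.
Re > 4000 → turbulent. Relative roughness ε/D = 6.1e-05/0.113 = 0.00054. Haaland: 1/√f = -1.8 log₁₀[(0.00054/3.7)^1.11 + 6.9/4.947e+04] = -1.8 log₁₀[5.52e-05 + 0.000139] = 6.679, so f = 0.02242.
Total minor-loss coefficient ΣK = 1·1 + 1·0.26 = 1.26.
ΔP = [f·L/D + ΣK]·(ρV²/2) = [0.02242·3.29/0.113 + 1.26]·(861·3.6²/2) = [0.6526 + 1.26]·5579 = 1.067e+04 Pa.

ΔP ≈ 10700 Pa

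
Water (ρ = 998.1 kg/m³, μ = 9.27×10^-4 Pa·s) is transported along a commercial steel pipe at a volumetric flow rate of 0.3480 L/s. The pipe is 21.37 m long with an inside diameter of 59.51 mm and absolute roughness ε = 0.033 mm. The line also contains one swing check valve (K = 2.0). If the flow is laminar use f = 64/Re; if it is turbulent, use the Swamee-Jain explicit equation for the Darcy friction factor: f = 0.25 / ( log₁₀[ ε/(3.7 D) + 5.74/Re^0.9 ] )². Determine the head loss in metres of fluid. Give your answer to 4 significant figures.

h_f ≈ 0.01128 m

Q = 0.3480 L/s = 0.3480/1000 = 0.000348 m³/s.
Cross-sectional area A = πD²/4 = π(0.05951)²/4 = 0.002781 m²; mean velocity V = Q/A = 0.000348/0.002781 = 0.1251 m/s.
Reynolds number Re = ρVD/μ = 998.1 · 0.1251 · 0.05951 / 0.000927 = 8017.
Re > 4000 → turbulent. Relative roughness ε/D = 3.3e-05/0.05951 = 0.000555. Swamee-Jain: f = 0.25/(log₁₀[0.000555/3.7 + 5.74/8017^0.9])² = 0.25/(log₁₀[0.00015 + 0.00176])² = 0.25/(-2.719)² = 0.03381.
Total minor-loss coefficient ΣK = 1·2 = 2.
ΔP = [f·L/D + ΣK]·(ρV²/2) = [0.03381·21.37/0.05951 + 2]·(998.1·0.1251²/2) = [12.14 + 2]·7.812 = 110.5 Pa.
Head loss h_f = ΔP/(ρg) = 110.5/(998.1·9.81) = 0.01128 m.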